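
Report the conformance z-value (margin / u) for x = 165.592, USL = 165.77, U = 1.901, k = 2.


u = U / k = 1.901 / 2 = 0.9505
margin = |USL - x| = |165.77 - 165.592| = 0.178
z = margin / u = 0.178 / 0.9505
z = 0.1873

0.1873


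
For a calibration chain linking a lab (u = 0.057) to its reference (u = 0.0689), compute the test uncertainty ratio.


TUR = u_lab / u_ref
= 0.057 / 0.0689
= 0.8273

0.8273


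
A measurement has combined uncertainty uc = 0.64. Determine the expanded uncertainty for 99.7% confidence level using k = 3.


U = k * uc
U = 3 * 0.64
U = 1.9200

1.9200


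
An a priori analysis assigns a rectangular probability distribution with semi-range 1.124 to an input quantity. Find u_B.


u_B = half_width / sqrt(3)
u_B = 1.124 / 1.7320508
u_B = 0.6489

0.6489


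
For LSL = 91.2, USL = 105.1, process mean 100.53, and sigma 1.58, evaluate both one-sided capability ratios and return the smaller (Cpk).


Cpu = (USL - mean) / (3*sigma) = (105.1 - 100.53) / (3*1.58) = 0.9641
Cpl = (mean - LSL) / (3*sigma) = (100.53 - 91.2) / (3*1.58) = 1.9684
Cpk = min(Cpu, Cpl) = 0.9641

0.9641


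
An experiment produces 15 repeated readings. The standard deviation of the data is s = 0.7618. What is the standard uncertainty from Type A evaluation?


u_A = s / sqrt(n)
u_A = 0.7618 / sqrt(15)
u_A = 0.7618 / 3.8729833
u_A = 0.1967

0.1967


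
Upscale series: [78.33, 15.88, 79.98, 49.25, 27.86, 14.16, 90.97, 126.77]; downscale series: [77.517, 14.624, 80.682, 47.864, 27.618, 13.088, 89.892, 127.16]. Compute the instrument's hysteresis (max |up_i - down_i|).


|78.33 - 77.517| = 0.8130
|15.88 - 14.624| = 1.2560
|79.98 - 80.682| = 0.7020
|49.25 - 47.864| = 1.3860
|27.86 - 27.618| = 0.2420
|14.16 - 13.088| = 1.0720
|90.97 - 89.892| = 1.0780
|126.77 - 127.16| = 0.3900
hysteresis = max(diffs) = 1.3860

1.3860


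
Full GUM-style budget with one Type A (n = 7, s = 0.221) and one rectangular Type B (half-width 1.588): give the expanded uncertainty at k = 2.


u_A = s / sqrt(n) = 0.221 / sqrt(7) = 0.083530149
u_B = half_width / sqrt(3) = 1.588 / sqrt(3) = 0.91683223
uc = sqrt(u_A^2 + u_B^2) = sqrt(0.083530149^2 + 0.91683223^2) = 0.92062947
U = k * uc = 2 * 0.92062947
U = 1.8413

1.8413


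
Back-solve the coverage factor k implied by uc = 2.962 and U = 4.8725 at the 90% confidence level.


k = U / uc
k = 4.8725 / 2.962
k = 1.645

1.645


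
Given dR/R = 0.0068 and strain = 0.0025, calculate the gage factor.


GF = (dR/R) / epsilon
= 0.0068 / 0.0025
= 2.7200

2.7200


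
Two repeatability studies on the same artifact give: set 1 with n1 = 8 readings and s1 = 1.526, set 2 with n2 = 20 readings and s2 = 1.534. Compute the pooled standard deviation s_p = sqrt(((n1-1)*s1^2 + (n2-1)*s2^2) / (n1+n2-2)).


s_p = sqrt(((n1-1)*s1^2 + (n2-1)*s2^2) / (n1+n2-2))
numerator = (8-1)*1.526^2 + (20-1)*1.534^2 = 16.300732 + 44.709964 = 61.010696
denominator = 8 + 20 - 2 = 26
s_p^2 = 61.010696 / 26 = 2.3465652
s_p = sqrt(2.3465652) = 1.5319

1.5319


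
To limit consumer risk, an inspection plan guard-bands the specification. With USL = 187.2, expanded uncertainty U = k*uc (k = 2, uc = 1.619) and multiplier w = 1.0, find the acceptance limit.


U = k * uc = 2 * 1.619 = 3.238
guard band g = w * U = 1.0 * 3.238 = 3.238
AL = USL - g = 187.2 - 3.238
AL = 183.9620

183.9620


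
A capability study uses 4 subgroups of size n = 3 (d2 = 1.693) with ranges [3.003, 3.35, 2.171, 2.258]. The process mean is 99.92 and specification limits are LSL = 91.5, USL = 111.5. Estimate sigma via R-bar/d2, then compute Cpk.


R_bar = (3.003 + 3.35 + 2.171 + 2.258) / 4 = 2.6955
sigma = R_bar / d2 = 2.6955 / 1.693 = 1.5921441
Cp = (USL - LSL)/(6*sigma) = (111.5 - 91.5)/(6*1.5921441) = 2.0936
Cpu = (111.5 - 99.92)/(3*1.5921441) = 2.4244
Cpl = (99.92 - 91.5)/(3*1.5921441) = 1.7628
Cpk = min(Cpu, Cpl) = 1.7628

1.7628


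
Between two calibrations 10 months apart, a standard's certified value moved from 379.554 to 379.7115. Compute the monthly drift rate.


rate = (v2 - v1) / months
= (379.7115 - 379.554) / 10
= 0.1575 / 10
= 0.0158

0.0158


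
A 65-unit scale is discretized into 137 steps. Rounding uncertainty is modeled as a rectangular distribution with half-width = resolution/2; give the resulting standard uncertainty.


resolution = range / divisions
resolution = 65 / 137 = 0.47445255
u_res = resolution / (2*sqrt(3))
u_res = 0.47445255 / 3.4641016
u_res = 0.1370

0.1370


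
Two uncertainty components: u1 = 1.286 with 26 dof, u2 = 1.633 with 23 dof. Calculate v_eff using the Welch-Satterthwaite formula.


uc = sqrt(u1^2 + u2^2) = sqrt(1.286^2 + 1.633^2) = 2.0785776
v_eff = uc^4 / (u1^4/v1 + u2^4/v2)
= 2.0785776^4 / (1.286^4/26 + 1.633^4/23)
= 18.666589 / 0.41437782
v_eff = 45.0473

45.0473


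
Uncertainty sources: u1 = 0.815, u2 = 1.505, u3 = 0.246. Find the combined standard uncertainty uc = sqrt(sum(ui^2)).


uc = sqrt(0.815^2 + 1.505^2 + 0.246^2)
uc = sqrt(2.989766)
uc = 1.7291

1.7291


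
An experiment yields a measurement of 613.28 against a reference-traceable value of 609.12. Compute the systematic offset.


Systematic error = measured - true
= 613.28 - 609.12
= 4.1600

4.1600


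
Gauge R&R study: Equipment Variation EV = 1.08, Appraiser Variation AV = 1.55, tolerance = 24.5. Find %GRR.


GRR = sqrt(EV^2 + AV^2) = sqrt(1.08^2 + 1.55^2) = 1.8891532
%GRR = GRR / tol * 100 = 1.8891532 / 24.5 * 100
%GRR = 7.7108

7.7108


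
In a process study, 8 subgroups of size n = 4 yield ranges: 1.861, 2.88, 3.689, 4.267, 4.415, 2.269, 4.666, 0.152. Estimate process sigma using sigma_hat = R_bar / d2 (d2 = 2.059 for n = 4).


R_bar = (1.861 + 2.88 + 3.689 + 4.267 + 4.415 + 2.269 + 4.666 + 0.152) / 8
R_bar = 24.199 / 8 = 3.024875
sigma_hat = R_bar / d2 = 3.024875 / 2.059 = 1.4691

1.4691


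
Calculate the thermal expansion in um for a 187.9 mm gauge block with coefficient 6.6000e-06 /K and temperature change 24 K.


dL = L * alpha * dT
= 187.9 * 6.6000e-06 * 24
= 0.0297634 mm
dL_um = 0.0297634 * 1000 = 29.7634 um

29.7634


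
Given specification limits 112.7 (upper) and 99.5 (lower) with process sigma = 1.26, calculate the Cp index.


Cp = (USL - LSL) / (6 * sigma)
= (112.7 - 99.5) / (6 * 1.26)
= 13.2000 / 7.5600
= 1.7460

1.7460


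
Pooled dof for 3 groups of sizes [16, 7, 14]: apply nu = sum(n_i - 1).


nu = sum_i (n_i - 1)
nu = ((16 - 1) + (7 - 1) + (14 - 1))
nu = 15 + 6 + 13
nu = 34

34


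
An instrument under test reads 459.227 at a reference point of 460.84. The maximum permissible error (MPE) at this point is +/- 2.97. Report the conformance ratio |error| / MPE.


e = indication - reference = 459.227 - 460.84 = -1.6130
|e| = 1.6130
ratio = |e| / MPE = 1.6130 / 2.97
ratio = 0.5431

0.5431


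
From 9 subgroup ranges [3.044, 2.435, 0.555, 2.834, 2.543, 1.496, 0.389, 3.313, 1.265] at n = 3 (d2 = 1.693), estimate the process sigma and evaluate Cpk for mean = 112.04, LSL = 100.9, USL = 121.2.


R_bar = (3.044 + 2.435 + 0.555 + 2.834 + 2.543 + 1.496 + 0.389 + 3.313 + 1.265) / 9 = 1.986
sigma = R_bar / d2 = 1.986 / 1.693 = 1.1730656
Cp = (USL - LSL)/(6*sigma) = (121.2 - 100.9)/(6*1.1730656) = 2.8842
Cpu = (121.2 - 112.04)/(3*1.1730656) = 2.6029
Cpl = (112.04 - 100.9)/(3*1.1730656) = 3.1655
Cpk = min(Cpu, Cpl) = 2.6029

2.6029


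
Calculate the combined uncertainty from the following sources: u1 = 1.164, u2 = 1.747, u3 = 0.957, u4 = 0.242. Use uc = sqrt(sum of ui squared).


uc = sqrt(1.164^2 + 1.747^2 + 0.957^2 + 0.242^2)
uc = sqrt(5.381318)
uc = 2.3198

2.3198


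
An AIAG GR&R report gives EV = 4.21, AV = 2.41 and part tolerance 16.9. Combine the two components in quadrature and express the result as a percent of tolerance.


GRR = sqrt(EV^2 + AV^2) = sqrt(4.21^2 + 2.41^2) = 4.8509999
%GRR = GRR / tol * 100 = 4.8509999 / 16.9 * 100
%GRR = 28.7041

28.7041


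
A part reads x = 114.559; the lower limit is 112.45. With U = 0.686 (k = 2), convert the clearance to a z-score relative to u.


u = U / k = 0.686 / 2 = 0.343
margin = |LSL - x| = |112.45 - 114.559| = 2.109
z = margin / u = 2.109 / 0.343
z = 6.1487

6.1487


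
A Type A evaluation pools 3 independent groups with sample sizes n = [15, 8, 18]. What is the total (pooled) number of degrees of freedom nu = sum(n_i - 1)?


nu = sum_i (n_i - 1)
nu = ((15 - 1) + (8 - 1) + (18 - 1))
nu = 14 + 7 + 17
nu = 38

38


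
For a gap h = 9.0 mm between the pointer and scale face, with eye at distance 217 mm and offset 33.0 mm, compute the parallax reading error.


error = h * offset / d
= 9.0 * 33.0 / 217
= 1.3687

1.3687


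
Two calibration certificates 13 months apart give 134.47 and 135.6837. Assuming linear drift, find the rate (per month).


rate = (v2 - v1) / months
= (135.6837 - 134.47) / 13
= 1.2137 / 13
= 0.0934

0.0934


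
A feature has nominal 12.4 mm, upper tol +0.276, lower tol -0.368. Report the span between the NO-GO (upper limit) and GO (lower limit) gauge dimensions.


GO = nominal - lower_tol (smallest hole = maximum material condition)
GO = 12.4 - 0.368 = 12.032
NO-GO = nominal + upper_tol (largest hole = least material condition)
NO-GO = 12.4 + 0.276 = 12.676
spread = NO-GO - GO = 12.676 - 12.032 = 0.6440

0.6440


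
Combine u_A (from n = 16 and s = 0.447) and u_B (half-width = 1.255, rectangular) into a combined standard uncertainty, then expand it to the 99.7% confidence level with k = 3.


u_A = s / sqrt(n) = 0.447 / sqrt(16) = 0.11175
u_B = half_width / sqrt(3) = 1.255 / sqrt(3) = 0.72457459
uc = sqrt(u_A^2 + u_B^2) = sqrt(0.11175^2 + 0.72457459^2) = 0.73314146
U = k * uc = 3 * 0.73314146
U = 2.1994

2.1994


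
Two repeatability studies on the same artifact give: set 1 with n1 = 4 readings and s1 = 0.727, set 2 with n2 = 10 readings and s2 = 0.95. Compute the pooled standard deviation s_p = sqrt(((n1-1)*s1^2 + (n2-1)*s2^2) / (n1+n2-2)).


s_p = sqrt(((n1-1)*s1^2 + (n2-1)*s2^2) / (n1+n2-2))
numerator = (4-1)*0.727^2 + (10-1)*0.95^2 = 1.585587 + 8.1225 = 9.708087
denominator = 4 + 10 - 2 = 12
s_p^2 = 9.708087 / 12 = 0.80900725
s_p = sqrt(0.80900725) = 0.8994

0.8994


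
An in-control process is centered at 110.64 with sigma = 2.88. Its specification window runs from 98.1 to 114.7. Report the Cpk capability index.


Cpu = (USL - mean) / (3*sigma) = (114.7 - 110.64) / (3*2.88) = 0.4699
Cpl = (mean - LSL) / (3*sigma) = (110.64 - 98.1) / (3*2.88) = 1.4514
Cpk = min(Cpu, Cpl) = 0.4699

0.4699


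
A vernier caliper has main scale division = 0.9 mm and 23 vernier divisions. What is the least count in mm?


LC = MSD / n_div
= 0.9 / 23
= 0.0391

0.0391


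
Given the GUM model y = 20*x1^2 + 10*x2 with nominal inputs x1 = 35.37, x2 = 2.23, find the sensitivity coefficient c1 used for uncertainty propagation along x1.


y = 20*x1^2 + 10*x2
dy/dx1 = 2*20*x1
Evaluate at x1 = 35.37: c1 = 40 * 35.37
c1 = 1414.8000

1414.8000


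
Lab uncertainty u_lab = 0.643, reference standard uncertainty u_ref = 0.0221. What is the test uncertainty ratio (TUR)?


TUR = u_lab / u_ref
= 0.643 / 0.0221
= 29.0950

29.0950


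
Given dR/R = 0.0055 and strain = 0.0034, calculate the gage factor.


GF = (dR/R) / epsilon
= 0.0055 / 0.0034
= 1.6176

1.6176


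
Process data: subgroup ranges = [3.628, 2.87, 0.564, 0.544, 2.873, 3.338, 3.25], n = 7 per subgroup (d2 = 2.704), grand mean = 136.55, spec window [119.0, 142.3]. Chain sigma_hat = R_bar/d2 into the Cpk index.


R_bar = (3.628 + 2.87 + 0.564 + 0.544 + 2.873 + 3.338 + 3.25) / 7 = 2.4381429
sigma = R_bar / d2 = 2.4381429 / 2.704 = 0.90168007
Cp = (USL - LSL)/(6*sigma) = (142.3 - 119.0)/(6*0.90168007) = 4.3068
Cpu = (142.3 - 136.55)/(3*0.90168007) = 2.1257
Cpl = (136.55 - 119.0)/(3*0.90168007) = 6.4879
Cpk = min(Cpu, Cpl) = 2.1257

2.1257


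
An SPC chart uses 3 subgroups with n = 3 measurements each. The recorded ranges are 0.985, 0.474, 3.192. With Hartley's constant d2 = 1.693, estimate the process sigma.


R_bar = (0.985 + 0.474 + 3.192) / 3
R_bar = 4.651 / 3 = 1.5503333
sigma_hat = R_bar / d2 = 1.5503333 / 1.693 = 0.9157

0.9157


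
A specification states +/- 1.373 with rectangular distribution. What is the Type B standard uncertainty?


u_B = half_width / sqrt(3)
u_B = 1.373 / 1.7320508
u_B = 0.7927

0.7927


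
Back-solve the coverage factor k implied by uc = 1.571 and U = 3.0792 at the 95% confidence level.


k = U / uc
k = 3.0792 / 1.571
k = 1.96

1.96


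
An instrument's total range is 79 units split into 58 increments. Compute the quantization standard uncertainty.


resolution = range / divisions
resolution = 79 / 58 = 1.362069
u_res = resolution / (2*sqrt(3))
u_res = 1.362069 / 3.4641016
u_res = 0.3932

0.3932


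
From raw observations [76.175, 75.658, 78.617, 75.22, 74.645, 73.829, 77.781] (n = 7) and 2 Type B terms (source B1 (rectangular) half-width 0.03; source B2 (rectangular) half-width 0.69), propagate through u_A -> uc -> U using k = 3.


mean = (76.175 + 75.658 + 78.617 + 75.22 + 74.645 + 73.829 + 77.781) / 7 = 75.98928571
s = sqrt(sum((x - mean)^2)/(n-1)) = 1.6992695
u_A = s / sqrt(n) = 1.6992695 / sqrt(7) = 0.6422635
u_B1 = 0.03 / sqrt(3) = 0.017320508
u_B2 = 0.69 / sqrt(3) = 0.39837169
uc = sqrt(0.6422635^2 + 0.017320508^2 + 0.39837169^2) = 0.75597778
U = k * uc = 3 * 0.75597778
U = 2.2679

2.2679


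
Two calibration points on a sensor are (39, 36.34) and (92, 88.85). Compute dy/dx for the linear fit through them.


slope = (y2 - y1) / (x2 - x1)
= (88.85 - 36.34) / (92 - 39)
= 52.5100 / 53
= 0.9908

0.9908


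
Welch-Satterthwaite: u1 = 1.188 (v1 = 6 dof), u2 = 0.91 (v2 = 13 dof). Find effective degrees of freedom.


uc = sqrt(u1^2 + u2^2) = sqrt(1.188^2 + 0.91^2) = 1.4964772
v_eff = uc^4 / (u1^4/v1 + u2^4/v2)
= 1.4964772^4 / (1.188^4/6 + 0.91^4/13)
= 5.0151095 / 0.38473195
v_eff = 13.0353

13.0353


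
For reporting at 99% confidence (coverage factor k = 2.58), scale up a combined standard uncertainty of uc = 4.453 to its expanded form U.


U = k * uc
U = 2.58 * 4.453
U = 11.4887

11.4887


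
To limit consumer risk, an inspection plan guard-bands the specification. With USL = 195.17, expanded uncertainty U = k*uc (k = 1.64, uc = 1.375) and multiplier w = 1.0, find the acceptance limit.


U = k * uc = 1.64 * 1.375 = 2.255
guard band g = w * U = 1.0 * 2.255 = 2.255
AL = USL - g = 195.17 - 2.255
AL = 192.9150

192.9150


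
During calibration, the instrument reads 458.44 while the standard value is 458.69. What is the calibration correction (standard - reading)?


Correction = standard - reading
= 458.69 - 458.44
= 0.2500

0.2500


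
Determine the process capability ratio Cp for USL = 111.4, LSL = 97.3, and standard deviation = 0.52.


Cp = (USL - LSL) / (6 * sigma)
= (111.4 - 97.3) / (6 * 0.52)
= 14.1000 / 3.1200
= 4.5192

4.5192


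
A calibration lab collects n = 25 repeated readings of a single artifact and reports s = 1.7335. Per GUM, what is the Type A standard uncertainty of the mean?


u_A = s / sqrt(n)
u_A = 1.7335 / sqrt(25)
u_A = 1.7335 / 5
u_A = 0.3467

0.3467


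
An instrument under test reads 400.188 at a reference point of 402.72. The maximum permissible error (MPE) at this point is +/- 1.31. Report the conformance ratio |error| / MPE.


e = indication - reference = 400.188 - 402.72 = -2.5320
|e| = 2.5320
ratio = |e| / MPE = 2.5320 / 1.31
ratio = 1.9328

1.9328


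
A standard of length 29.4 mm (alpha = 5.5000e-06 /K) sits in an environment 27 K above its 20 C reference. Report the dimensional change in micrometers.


dL = L * alpha * dT
= 29.4 * 5.5000e-06 * 27
= 0.0043659 mm
dL_um = 0.0043659 * 1000 = 4.3659 um

4.3659


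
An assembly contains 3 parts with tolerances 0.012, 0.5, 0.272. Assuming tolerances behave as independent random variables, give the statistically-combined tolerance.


RSS = sqrt(0.012^2 + 0.5^2 + 0.272^2)
= sqrt(0.324128)
= 0.5693

0.5693


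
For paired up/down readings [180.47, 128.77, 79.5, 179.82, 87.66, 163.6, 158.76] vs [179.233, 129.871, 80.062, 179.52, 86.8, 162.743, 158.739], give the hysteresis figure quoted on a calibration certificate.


|180.47 - 179.233| = 1.2370
|128.77 - 129.871| = 1.1010
|79.5 - 80.062| = 0.5620
|179.82 - 179.52| = 0.3000
|87.66 - 86.8| = 0.8600
|163.6 - 162.743| = 0.8570
|158.76 - 158.739| = 0.0210
hysteresis = max(diffs) = 1.2370

1.2370


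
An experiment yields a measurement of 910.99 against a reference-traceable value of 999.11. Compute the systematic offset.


Systematic error = measured - true
= 910.99 - 999.11
= -88.1200

-88.1200


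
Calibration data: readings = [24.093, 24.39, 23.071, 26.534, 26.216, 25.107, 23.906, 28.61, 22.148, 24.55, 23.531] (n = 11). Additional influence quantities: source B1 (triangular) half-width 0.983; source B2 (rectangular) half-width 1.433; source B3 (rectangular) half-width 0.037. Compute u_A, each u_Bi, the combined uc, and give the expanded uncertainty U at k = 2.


mean = (24.093 + 24.39 + 23.071 + 26.534 + 26.216 + 25.107 + 23.906 + 28.61 + 22.148 + 24.55 + 23.531) / 11 = 24.74145455
s = sqrt(sum((x - mean)^2)/(n-1)) = 1.8096146
u_A = s / sqrt(n) = 1.8096146 / sqrt(11) = 0.54561933
u_B1 = 0.983 / sqrt(6) = 0.40130807
u_B2 = 1.433 / sqrt(3) = 0.82734294
u_B3 = 0.037 / sqrt(3) = 0.02136196
uc = sqrt(0.54561933^2 + 0.40130807^2 + 0.82734294^2 + 0.02136196^2) = 1.0694397
U = k * uc = 2 * 1.0694397
U = 2.1389

2.1389


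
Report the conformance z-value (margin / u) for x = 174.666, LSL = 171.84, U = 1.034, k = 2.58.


u = U / k = 1.034 / 2.58 = 0.40077519
margin = |LSL - x| = |171.84 - 174.666| = 2.826
z = margin / u = 2.826 / 0.40077519
z = 7.0513

7.0513


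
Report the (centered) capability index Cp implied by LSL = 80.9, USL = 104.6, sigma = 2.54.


Cp = (USL - LSL) / (6 * sigma)
= (104.6 - 80.9) / (6 * 2.54)
= 23.7000 / 15.2400
= 1.5551

1.5551


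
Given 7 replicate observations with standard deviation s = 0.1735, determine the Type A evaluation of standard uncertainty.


u_A = s / sqrt(n)
u_A = 0.1735 / sqrt(7)
u_A = 0.1735 / 2.6457513
u_A = 0.0656

0.0656


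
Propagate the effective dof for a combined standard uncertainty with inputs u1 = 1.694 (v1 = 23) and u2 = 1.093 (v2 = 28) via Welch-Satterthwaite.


uc = sqrt(u1^2 + u2^2) = sqrt(1.694^2 + 1.093^2) = 2.0160072
v_eff = uc^4 / (u1^4/v1 + u2^4/v2)
= 2.0160072^4 / (1.694^4/23 + 1.093^4/28)
= 16.518413 / 0.40900619
v_eff = 40.3867

40.3867


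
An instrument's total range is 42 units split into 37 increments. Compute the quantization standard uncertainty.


resolution = range / divisions
resolution = 42 / 37 = 1.1351351
u_res = resolution / (2*sqrt(3))
u_res = 1.1351351 / 3.4641016
u_res = 0.3277

0.3277


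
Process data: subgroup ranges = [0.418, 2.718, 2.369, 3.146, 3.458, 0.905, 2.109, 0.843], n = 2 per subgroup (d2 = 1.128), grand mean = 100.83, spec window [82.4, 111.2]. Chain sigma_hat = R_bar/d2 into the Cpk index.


R_bar = (0.418 + 2.718 + 2.369 + 3.146 + 3.458 + 0.905 + 2.109 + 0.843) / 8 = 1.99575
sigma = R_bar / d2 = 1.99575 / 1.128 = 1.7692819
Cp = (USL - LSL)/(6*sigma) = (111.2 - 82.4)/(6*1.7692819) = 2.7130
Cpu = (111.2 - 100.83)/(3*1.7692819) = 1.9537
Cpl = (100.83 - 82.4)/(3*1.7692819) = 3.4722
Cpk = min(Cpu, Cpl) = 1.9537

1.9537


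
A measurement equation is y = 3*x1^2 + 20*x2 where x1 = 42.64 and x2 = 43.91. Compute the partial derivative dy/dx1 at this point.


y = 3*x1^2 + 20*x2
dy/dx1 = 2*3*x1
Evaluate at x1 = 42.64: c1 = 6 * 42.64
c1 = 255.8400

255.8400


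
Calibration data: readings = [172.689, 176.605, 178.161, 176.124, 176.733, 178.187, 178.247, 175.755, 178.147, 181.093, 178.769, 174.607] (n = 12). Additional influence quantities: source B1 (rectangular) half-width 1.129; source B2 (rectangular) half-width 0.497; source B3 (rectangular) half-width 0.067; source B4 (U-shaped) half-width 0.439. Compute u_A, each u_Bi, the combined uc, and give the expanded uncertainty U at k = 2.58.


mean = (172.689 + 176.605 + 178.161 + 176.124 + 176.733 + 178.187 + 178.247 + 175.755 + 178.147 + 181.093 + 178.769 + 174.607) / 12 = 177.0930833
s = sqrt(sum((x - mean)^2)/(n-1)) = 2.1796878
u_A = s / sqrt(n) = 2.1796878 / sqrt(12) = 0.62922167
u_B1 = 1.129 / sqrt(3) = 0.65182845
u_B2 = 0.497 / sqrt(3) = 0.28694308
u_B3 = 0.067 / sqrt(3) = 0.038682468
u_B4 = 0.439 / sqrt(2) = 0.31041988
uc = sqrt(0.62922167^2 + 0.65182845^2 + 0.28694308^2 + 0.038682468^2 + 0.31041988^2) = 1.0004966
U = k * uc = 2.58 * 1.0004966
U = 2.5813

2.5813


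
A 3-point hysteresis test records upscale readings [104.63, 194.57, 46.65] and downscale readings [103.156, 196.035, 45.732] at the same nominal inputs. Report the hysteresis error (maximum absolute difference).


|104.63 - 103.156| = 1.4740
|194.57 - 196.035| = 1.4650
|46.65 - 45.732| = 0.9180
hysteresis = max(diffs) = 1.4740

1.4740


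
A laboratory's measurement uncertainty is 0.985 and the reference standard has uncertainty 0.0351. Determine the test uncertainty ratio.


TUR = u_lab / u_ref
= 0.985 / 0.0351
= 28.0627

28.0627


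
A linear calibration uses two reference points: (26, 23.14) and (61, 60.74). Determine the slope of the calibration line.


slope = (y2 - y1) / (x2 - x1)
= (60.74 - 23.14) / (61 - 26)
= 37.6000 / 35
= 1.0743

1.0743


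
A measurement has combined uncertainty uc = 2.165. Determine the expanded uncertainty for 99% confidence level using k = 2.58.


U = k * uc
U = 2.58 * 2.165
U = 5.5857

5.5857


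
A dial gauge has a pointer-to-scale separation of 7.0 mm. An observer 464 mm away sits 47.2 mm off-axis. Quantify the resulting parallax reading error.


error = h * offset / d
= 7.0 * 47.2 / 464
= 0.7121

0.7121


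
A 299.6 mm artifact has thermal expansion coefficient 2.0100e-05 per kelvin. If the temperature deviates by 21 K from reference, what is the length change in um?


dL = L * alpha * dT
= 299.6 * 2.0100e-05 * 21
= 0.1264612 mm
dL_um = 0.1264612 * 1000 = 126.4612 um

126.4612


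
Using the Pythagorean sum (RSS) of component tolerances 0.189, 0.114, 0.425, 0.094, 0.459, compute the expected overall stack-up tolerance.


RSS = sqrt(0.189^2 + 0.114^2 + 0.425^2 + 0.094^2 + 0.459^2)
= sqrt(0.448859)
= 0.6700

0.6700


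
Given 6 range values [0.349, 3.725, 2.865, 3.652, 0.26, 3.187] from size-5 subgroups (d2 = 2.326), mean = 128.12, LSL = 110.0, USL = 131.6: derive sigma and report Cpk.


R_bar = (0.349 + 3.725 + 2.865 + 3.652 + 0.26 + 3.187) / 6 = 2.3396667
sigma = R_bar / d2 = 2.3396667 / 2.326 = 1.0058756
Cp = (USL - LSL)/(6*sigma) = (131.6 - 110.0)/(6*1.0058756) = 3.5790
Cpu = (131.6 - 128.12)/(3*1.0058756) = 1.1532
Cpl = (128.12 - 110.0)/(3*1.0058756) = 6.0047
Cpk = min(Cpu, Cpl) = 1.1532

1.1532


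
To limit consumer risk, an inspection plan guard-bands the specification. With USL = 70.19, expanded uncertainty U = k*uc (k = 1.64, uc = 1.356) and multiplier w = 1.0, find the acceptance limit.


U = k * uc = 1.64 * 1.356 = 2.22384
guard band g = w * U = 1.0 * 2.22384 = 2.22384
AL = USL - g = 70.19 - 2.22384
AL = 67.9662

67.9662


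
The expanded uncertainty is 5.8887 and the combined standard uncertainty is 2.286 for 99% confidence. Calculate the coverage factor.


k = U / uc
k = 5.8887 / 2.286
k = 2.576

2.576


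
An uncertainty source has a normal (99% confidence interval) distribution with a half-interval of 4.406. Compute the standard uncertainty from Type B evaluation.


u_B = half_width / 2.576
u_B = 4.406 / 2.576
u_B = 1.7104

1.7104


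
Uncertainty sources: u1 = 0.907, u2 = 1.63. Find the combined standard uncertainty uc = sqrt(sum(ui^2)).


uc = sqrt(0.907^2 + 1.63^2)
uc = sqrt(3.479549)
uc = 1.8654

1.8654


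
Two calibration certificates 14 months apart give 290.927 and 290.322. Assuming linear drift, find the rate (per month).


rate = (v2 - v1) / months
= (290.322 - 290.927) / 14
= -0.6050 / 14
= -0.0432

-0.0432


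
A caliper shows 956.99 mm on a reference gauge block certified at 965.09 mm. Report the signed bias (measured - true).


Systematic error = measured - true
= 956.99 - 965.09
= -8.1000

-8.1000


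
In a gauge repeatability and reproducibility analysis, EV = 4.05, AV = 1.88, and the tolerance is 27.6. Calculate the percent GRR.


GRR = sqrt(EV^2 + AV^2) = sqrt(4.05^2 + 1.88^2) = 4.4650756
%GRR = GRR / tol * 100 = 4.4650756 / 27.6 * 100
%GRR = 16.1778

16.1778


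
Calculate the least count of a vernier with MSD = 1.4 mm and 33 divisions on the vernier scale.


LC = MSD / n_div
= 1.4 / 33
= 0.0424

0.0424


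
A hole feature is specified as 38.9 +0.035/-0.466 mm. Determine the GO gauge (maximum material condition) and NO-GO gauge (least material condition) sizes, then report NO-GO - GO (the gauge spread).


GO = nominal - lower_tol (smallest hole = maximum material condition)
GO = 38.9 - 0.466 = 38.434
NO-GO = nominal + upper_tol (largest hole = least material condition)
NO-GO = 38.9 + 0.035 = 38.935
spread = NO-GO - GO = 38.935 - 38.434 = 0.5010

0.5010


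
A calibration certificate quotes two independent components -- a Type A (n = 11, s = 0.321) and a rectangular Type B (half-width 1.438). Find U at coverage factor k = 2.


u_A = s / sqrt(n) = 0.321 / sqrt(11) = 0.096785142
u_B = half_width / sqrt(3) = 1.438 / sqrt(3) = 0.83022969
uc = sqrt(u_A^2 + u_B^2) = sqrt(0.096785142^2 + 0.83022969^2) = 0.83585208
U = k * uc = 2 * 0.83585208
U = 1.6717

1.6717


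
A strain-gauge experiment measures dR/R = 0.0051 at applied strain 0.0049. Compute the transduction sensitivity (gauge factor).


GF = (dR/R) / epsilon
= 0.0051 / 0.0049
= 1.0408

1.0408


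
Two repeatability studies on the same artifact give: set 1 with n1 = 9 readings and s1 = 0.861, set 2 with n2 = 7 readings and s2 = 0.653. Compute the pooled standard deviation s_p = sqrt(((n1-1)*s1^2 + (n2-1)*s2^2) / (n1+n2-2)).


s_p = sqrt(((n1-1)*s1^2 + (n2-1)*s2^2) / (n1+n2-2))
numerator = (9-1)*0.861^2 + (7-1)*0.653^2 = 5.930568 + 2.558454 = 8.489022
denominator = 9 + 7 - 2 = 14
s_p^2 = 8.489022 / 14 = 0.60635871
s_p = sqrt(0.60635871) = 0.7787

0.7787


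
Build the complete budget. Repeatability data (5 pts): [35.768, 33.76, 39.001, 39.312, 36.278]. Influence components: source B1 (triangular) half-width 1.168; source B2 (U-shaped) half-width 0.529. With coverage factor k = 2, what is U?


mean = (35.768 + 33.76 + 39.001 + 39.312 + 36.278) / 5 = 36.8238
s = sqrt(sum((x - mean)^2)/(n-1)) = 2.3308164
u_A = s / sqrt(n) = 2.3308164 / sqrt(5) = 1.0423728
u_B1 = 1.168 / sqrt(6) = 0.476834
u_B2 = 0.529 / sqrt(2) = 0.37405949
uc = sqrt(1.0423728^2 + 0.476834^2 + 0.37405949^2) = 1.2057497
U = k * uc = 2 * 1.2057497
U = 2.4115

2.4115


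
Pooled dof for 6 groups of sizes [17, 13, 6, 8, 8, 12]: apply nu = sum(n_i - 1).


nu = sum_i (n_i - 1)
nu = ((17 - 1) + (13 - 1) + (6 - 1) + (8 - 1) + (8 - 1) + (12 - 1))
nu = 16 + 12 + 5 + 7 + 7 + 11
nu = 58

58


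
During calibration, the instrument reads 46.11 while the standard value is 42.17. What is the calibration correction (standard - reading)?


Correction = standard - reading
= 42.17 - 46.11
= -3.9400

-3.9400


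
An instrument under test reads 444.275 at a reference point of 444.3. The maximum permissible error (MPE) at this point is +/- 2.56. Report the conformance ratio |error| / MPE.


e = indication - reference = 444.275 - 444.3 = -0.0250
|e| = 0.0250
ratio = |e| / MPE = 0.0250 / 2.56
ratio = 0.0098

0.0098


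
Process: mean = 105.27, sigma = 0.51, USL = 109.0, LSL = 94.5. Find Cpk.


Cpu = (USL - mean) / (3*sigma) = (109.0 - 105.27) / (3*0.51) = 2.4379
Cpl = (mean - LSL) / (3*sigma) = (105.27 - 94.5) / (3*0.51) = 7.0392
Cpk = min(Cpu, Cpl) = 2.4379

2.4379


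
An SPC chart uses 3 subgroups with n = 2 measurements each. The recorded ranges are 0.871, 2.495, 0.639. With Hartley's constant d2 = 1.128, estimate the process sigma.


R_bar = (0.871 + 2.495 + 0.639) / 3
R_bar = 4.005 / 3 = 1.335
sigma_hat = R_bar / d2 = 1.335 / 1.128 = 1.1835

1.1835


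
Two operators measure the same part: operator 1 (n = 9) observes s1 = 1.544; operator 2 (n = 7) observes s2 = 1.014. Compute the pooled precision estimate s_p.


s_p = sqrt(((n1-1)*s1^2 + (n2-1)*s2^2) / (n1+n2-2))
numerator = (9-1)*1.544^2 + (7-1)*1.014^2 = 19.071488 + 6.169176 = 25.240664
denominator = 9 + 7 - 2 = 14
s_p^2 = 25.240664 / 14 = 1.8029046
s_p = sqrt(1.8029046) = 1.3427

1.3427


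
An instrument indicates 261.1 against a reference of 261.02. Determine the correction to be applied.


Correction = standard - reading
= 261.02 - 261.1
= -0.0800

-0.0800


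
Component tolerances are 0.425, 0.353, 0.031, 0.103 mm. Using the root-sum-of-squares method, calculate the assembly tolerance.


RSS = sqrt(0.425^2 + 0.353^2 + 0.031^2 + 0.103^2)
= sqrt(0.316804)
= 0.5629

0.5629


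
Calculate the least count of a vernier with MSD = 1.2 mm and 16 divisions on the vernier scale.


LC = MSD / n_div
= 1.2 / 16
= 0.0750

0.0750


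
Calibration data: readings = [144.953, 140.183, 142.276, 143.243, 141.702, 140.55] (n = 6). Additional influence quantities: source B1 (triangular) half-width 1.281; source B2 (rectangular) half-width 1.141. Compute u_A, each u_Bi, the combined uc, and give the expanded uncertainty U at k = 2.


mean = (144.953 + 140.183 + 142.276 + 143.243 + 141.702 + 140.55) / 6 = 142.1511667
s = sqrt(sum((x - mean)^2)/(n-1)) = 1.7718419
u_A = s / sqrt(n) = 1.7718419 / sqrt(6) = 0.72335143
u_B1 = 1.281 / sqrt(6) = 0.52296606
u_B2 = 1.141 / sqrt(3) = 0.65875666
uc = sqrt(0.72335143^2 + 0.52296606^2 + 0.65875666^2) = 1.1093652
U = k * uc = 2 * 1.1093652
U = 2.2187

2.2187


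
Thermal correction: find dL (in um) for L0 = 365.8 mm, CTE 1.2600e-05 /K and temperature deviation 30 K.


dL = L * alpha * dT
= 365.8 * 1.2600e-05 * 30
= 0.1382724 mm
dL_um = 0.1382724 * 1000 = 138.2724 um

138.2724


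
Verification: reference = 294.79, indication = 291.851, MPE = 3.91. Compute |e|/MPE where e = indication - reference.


e = indication - reference = 291.851 - 294.79 = -2.9390
|e| = 2.9390
ratio = |e| / MPE = 2.9390 / 3.91
ratio = 0.7517

0.7517


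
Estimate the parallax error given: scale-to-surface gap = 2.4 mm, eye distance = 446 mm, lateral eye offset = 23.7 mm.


error = h * offset / d
= 2.4 * 23.7 / 446
= 0.1275

0.1275


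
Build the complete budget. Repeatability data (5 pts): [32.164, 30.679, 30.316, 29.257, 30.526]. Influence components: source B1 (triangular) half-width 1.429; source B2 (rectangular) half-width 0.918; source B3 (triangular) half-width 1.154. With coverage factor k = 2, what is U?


mean = (32.164 + 30.679 + 30.316 + 29.257 + 30.526) / 5 = 30.5884
s = sqrt(sum((x - mean)^2)/(n-1)) = 1.0418067
u_A = s / sqrt(n) = 1.0418067 / sqrt(5) = 0.46591012
u_B1 = 1.429 / sqrt(6) = 0.58338681
u_B2 = 0.918 / sqrt(3) = 0.53000755
u_B3 = 1.154 / sqrt(6) = 0.47111853
uc = sqrt(0.46591012^2 + 0.58338681^2 + 0.53000755^2 + 0.47111853^2) = 1.0296956
U = k * uc = 2 * 1.0296956
U = 2.0594

2.0594


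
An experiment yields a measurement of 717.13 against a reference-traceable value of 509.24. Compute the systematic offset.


Systematic error = measured - true
= 717.13 - 509.24
= 207.8900

207.8900


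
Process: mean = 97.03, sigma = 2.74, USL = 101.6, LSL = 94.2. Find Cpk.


Cpu = (USL - mean) / (3*sigma) = (101.6 - 97.03) / (3*2.74) = 0.5560
Cpl = (mean - LSL) / (3*sigma) = (97.03 - 94.2) / (3*2.74) = 0.3443
Cpk = min(Cpu, Cpl) = 0.3443

0.3443


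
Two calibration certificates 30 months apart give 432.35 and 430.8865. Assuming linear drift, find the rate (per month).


rate = (v2 - v1) / months
= (430.8865 - 432.35) / 30
= -1.4635 / 30
= -0.0488

-0.0488


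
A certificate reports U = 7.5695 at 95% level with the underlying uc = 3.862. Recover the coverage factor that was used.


k = U / uc
k = 7.5695 / 3.862
k = 1.96

1.96


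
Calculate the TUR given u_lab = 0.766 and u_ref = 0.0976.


TUR = u_lab / u_ref
= 0.766 / 0.0976
= 7.8484

7.8484


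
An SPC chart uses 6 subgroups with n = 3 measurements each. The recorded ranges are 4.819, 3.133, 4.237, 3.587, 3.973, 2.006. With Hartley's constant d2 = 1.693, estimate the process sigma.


R_bar = (4.819 + 3.133 + 4.237 + 3.587 + 3.973 + 2.006) / 6
R_bar = 21.755 / 6 = 3.6258333
sigma_hat = R_bar / d2 = 3.6258333 / 1.693 = 2.1417

2.1417


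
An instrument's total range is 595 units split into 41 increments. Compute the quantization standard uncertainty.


resolution = range / divisions
resolution = 595 / 41 = 14.512195
u_res = resolution / (2*sqrt(3))
u_res = 14.512195 / 3.4641016
u_res = 4.1893

4.1893


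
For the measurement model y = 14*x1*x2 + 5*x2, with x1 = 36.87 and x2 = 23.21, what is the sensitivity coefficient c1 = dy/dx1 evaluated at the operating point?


y = 14*x1*x2 + 5*x2
dy/dx1 = 14*x2
Evaluate at x2 = 23.21: c1 = 14 * 23.21
c1 = 324.9400

324.9400


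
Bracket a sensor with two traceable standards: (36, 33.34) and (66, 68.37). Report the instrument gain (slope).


slope = (y2 - y1) / (x2 - x1)
= (68.37 - 33.34) / (66 - 36)
= 35.0300 / 30
= 1.1677

1.1677


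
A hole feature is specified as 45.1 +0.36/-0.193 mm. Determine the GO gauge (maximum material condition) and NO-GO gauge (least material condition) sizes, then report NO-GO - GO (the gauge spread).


GO = nominal - lower_tol (smallest hole = maximum material condition)
GO = 45.1 - 0.193 = 44.907
NO-GO = nominal + upper_tol (largest hole = least material condition)
NO-GO = 45.1 + 0.36 = 45.46
spread = NO-GO - GO = 45.46 - 44.907 = 0.5530

0.5530


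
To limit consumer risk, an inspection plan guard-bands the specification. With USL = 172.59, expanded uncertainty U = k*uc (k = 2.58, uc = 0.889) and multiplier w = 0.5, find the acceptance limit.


U = k * uc = 2.58 * 0.889 = 2.29362
guard band g = w * U = 0.5 * 2.29362 = 1.14681
AL = USL - g = 172.59 - 1.14681
AL = 171.4432

171.4432


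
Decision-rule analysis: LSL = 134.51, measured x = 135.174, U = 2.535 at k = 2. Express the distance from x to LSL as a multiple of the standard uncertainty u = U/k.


u = U / k = 2.535 / 2 = 1.2675
margin = |LSL - x| = |134.51 - 135.174| = 0.664
z = margin / u = 0.664 / 1.2675
z = 0.5239

0.5239


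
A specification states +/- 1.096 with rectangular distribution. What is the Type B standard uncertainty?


u_B = half_width / sqrt(3)
u_B = 1.096 / 1.7320508
u_B = 0.6328

0.6328


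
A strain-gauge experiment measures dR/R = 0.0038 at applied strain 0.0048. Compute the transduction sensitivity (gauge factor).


GF = (dR/R) / epsilon
= 0.0038 / 0.0048
= 0.7917

0.7917


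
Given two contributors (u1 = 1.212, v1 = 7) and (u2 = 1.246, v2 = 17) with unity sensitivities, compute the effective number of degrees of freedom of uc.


uc = sqrt(u1^2 + u2^2) = sqrt(1.212^2 + 1.246^2) = 1.7382347
v_eff = uc^4 / (u1^4/v1 + u2^4/v2)
= 1.7382347^4 / (1.212^4/7 + 1.246^4/17)
= 9.1292198 / 0.45003934
v_eff = 20.2854

20.2854


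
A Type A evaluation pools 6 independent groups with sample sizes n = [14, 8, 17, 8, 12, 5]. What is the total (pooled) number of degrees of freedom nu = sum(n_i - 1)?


nu = sum_i (n_i - 1)
nu = ((14 - 1) + (8 - 1) + (17 - 1) + (8 - 1) + (12 - 1) + (5 - 1))
nu = 13 + 7 + 16 + 7 + 11 + 4
nu = 58

58


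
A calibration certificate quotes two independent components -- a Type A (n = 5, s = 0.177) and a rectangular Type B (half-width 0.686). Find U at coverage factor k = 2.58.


u_A = s / sqrt(n) = 0.177 / sqrt(5) = 0.079156806
u_B = half_width / sqrt(3) = 0.686 / sqrt(3) = 0.39606228
uc = sqrt(u_A^2 + u_B^2) = sqrt(0.079156806^2 + 0.39606228^2) = 0.40389495
U = k * uc = 2.58 * 0.40389495
U = 1.0420

1.0420


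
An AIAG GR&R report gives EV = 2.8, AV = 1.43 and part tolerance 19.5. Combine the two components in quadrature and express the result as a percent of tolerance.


GRR = sqrt(EV^2 + AV^2) = sqrt(2.8^2 + 1.43^2) = 3.1440261
%GRR = GRR / tol * 100 = 3.1440261 / 19.5 * 100
%GRR = 16.1232

16.1232


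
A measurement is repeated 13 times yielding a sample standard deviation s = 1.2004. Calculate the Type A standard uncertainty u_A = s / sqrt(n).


u_A = s / sqrt(n)
u_A = 1.2004 / sqrt(13)
u_A = 1.2004 / 3.6055513
u_A = 0.3329

0.3329


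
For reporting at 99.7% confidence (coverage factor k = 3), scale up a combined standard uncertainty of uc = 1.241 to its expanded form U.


U = k * uc
U = 3 * 1.241
U = 3.7230

3.7230


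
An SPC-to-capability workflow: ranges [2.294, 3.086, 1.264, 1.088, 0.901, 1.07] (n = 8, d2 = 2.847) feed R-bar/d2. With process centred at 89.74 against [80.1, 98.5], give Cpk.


R_bar = (2.294 + 3.086 + 1.264 + 1.088 + 0.901 + 1.07) / 6 = 1.6171667
sigma = R_bar / d2 = 1.6171667 / 2.847 = 0.56802483
Cp = (USL - LSL)/(6*sigma) = (98.5 - 80.1)/(6*0.56802483) = 5.3988
Cpu = (98.5 - 89.74)/(3*0.56802483) = 5.1406
Cpl = (89.74 - 80.1)/(3*0.56802483) = 5.6570
Cpk = min(Cpu, Cpl) = 5.1406

5.1406


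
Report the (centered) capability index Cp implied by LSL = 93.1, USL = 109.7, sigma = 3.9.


Cp = (USL - LSL) / (6 * sigma)
= (109.7 - 93.1) / (6 * 3.9)
= 16.6000 / 23.4000
= 0.7094

0.7094


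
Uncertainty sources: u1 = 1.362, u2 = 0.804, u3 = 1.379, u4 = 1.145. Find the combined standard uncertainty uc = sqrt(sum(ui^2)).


uc = sqrt(1.362^2 + 0.804^2 + 1.379^2 + 1.145^2)
uc = sqrt(5.714126)
uc = 2.3904

2.3904


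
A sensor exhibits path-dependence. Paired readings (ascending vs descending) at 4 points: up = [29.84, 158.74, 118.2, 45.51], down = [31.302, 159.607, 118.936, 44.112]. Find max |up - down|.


|29.84 - 31.302| = 1.4620
|158.74 - 159.607| = 0.8670
|118.2 - 118.936| = 0.7360
|45.51 - 44.112| = 1.3980
hysteresis = max(diffs) = 1.4620

1.4620


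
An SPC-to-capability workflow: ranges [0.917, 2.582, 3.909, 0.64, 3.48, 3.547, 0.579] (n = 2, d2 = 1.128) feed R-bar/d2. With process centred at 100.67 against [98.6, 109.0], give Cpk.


R_bar = (0.917 + 2.582 + 3.909 + 0.64 + 3.48 + 3.547 + 0.579) / 7 = 2.2362857
sigma = R_bar / d2 = 2.2362857 / 1.128 = 1.9825228
Cp = (USL - LSL)/(6*sigma) = (109.0 - 98.6)/(6*1.9825228) = 0.8743
Cpu = (109.0 - 100.67)/(3*1.9825228) = 1.4006
Cpl = (100.67 - 98.6)/(3*1.9825228) = 0.3480
Cpk = min(Cpu, Cpl) = 0.3480

0.3480


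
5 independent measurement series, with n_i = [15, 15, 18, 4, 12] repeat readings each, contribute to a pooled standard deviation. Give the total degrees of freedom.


nu = sum_i (n_i - 1)
nu = ((15 - 1) + (15 - 1) + (18 - 1) + (4 - 1) + (12 - 1))
nu = 14 + 14 + 17 + 3 + 11
nu = 59

59


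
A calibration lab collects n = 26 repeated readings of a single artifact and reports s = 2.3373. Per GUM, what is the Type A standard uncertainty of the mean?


u_A = s / sqrt(n)
u_A = 2.3373 / sqrt(26)
u_A = 2.3373 / 5.0990195
u_A = 0.4584

0.4584


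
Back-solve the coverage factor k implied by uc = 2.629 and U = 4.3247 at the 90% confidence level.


k = U / uc
k = 4.3247 / 2.629
k = 1.645

1.645


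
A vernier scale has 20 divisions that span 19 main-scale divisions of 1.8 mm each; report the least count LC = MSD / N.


LC = MSD / n_div
= 1.8 / 20
= 0.0900

0.0900


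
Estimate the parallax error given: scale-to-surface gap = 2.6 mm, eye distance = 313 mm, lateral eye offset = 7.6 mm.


error = h * offset / d
= 2.6 * 7.6 / 313
= 0.0631

0.0631


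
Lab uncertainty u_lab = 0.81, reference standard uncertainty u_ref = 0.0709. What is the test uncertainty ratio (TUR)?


TUR = u_lab / u_ref
= 0.81 / 0.0709
= 11.4245

11.4245


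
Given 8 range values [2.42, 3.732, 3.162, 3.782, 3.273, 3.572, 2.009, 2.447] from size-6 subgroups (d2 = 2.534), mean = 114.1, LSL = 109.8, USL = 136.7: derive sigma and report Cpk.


R_bar = (2.42 + 3.732 + 3.162 + 3.782 + 3.273 + 3.572 + 2.009 + 2.447) / 8 = 3.049625
sigma = R_bar / d2 = 3.049625 / 2.534 = 1.2034826
Cp = (USL - LSL)/(6*sigma) = (136.7 - 109.8)/(6*1.2034826) = 3.7253
Cpu = (136.7 - 114.1)/(3*1.2034826) = 6.2596
Cpl = (114.1 - 109.8)/(3*1.2034826) = 1.1910
Cpk = min(Cpu, Cpl) = 1.1910

1.1910
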